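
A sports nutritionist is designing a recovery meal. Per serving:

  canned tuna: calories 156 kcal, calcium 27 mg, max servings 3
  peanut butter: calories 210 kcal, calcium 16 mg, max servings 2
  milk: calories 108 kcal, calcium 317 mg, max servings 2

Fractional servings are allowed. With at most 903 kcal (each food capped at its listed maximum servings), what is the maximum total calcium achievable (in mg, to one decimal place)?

Calcium per kcal: milk 2.935, canned tuna 0.1731, peanut butter 0.07619.
Take 2 servings of milk: uses 216 kcal, +634.0 mg calcium (running total 634.0 mg).
Take 3 servings of canned tuna: uses 468 kcal, +81.0 mg calcium (running total 715.0 mg).
Take 1.043 servings of peanut butter: uses 219 kcal, +16.7 mg calcium (running total 731.7 mg).
Greedy by best ratio exhausts the calories allowance optimally: 731.7 mg.

731.7 mg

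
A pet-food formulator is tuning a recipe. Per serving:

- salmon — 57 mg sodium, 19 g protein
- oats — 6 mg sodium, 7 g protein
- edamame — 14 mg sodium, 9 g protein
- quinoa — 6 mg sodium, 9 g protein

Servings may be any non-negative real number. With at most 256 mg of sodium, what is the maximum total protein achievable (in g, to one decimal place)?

384.0 g

Protein per mg sodium: quinoa 1.5, oats 1.167, edamame 0.6429, salmon 0.3333.
With no serving limits, spend the whole sodium allowance on quinoa: 256 mg / 6 mg × 9 g = 384.0 g.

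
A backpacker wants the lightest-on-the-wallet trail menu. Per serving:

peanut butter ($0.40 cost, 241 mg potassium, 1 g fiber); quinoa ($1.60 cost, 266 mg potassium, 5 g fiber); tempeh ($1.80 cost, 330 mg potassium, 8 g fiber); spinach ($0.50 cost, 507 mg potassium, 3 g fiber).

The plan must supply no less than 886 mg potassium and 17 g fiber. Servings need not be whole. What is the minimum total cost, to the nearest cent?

Check every corner: each single food scaled to meet both minima, and each pair solved so both constraints bind.
peanut butter only: max(886/241, 17/1) = 17 servings → $6.80.
quinoa only: max(886/266, 17/5) = 3.4 servings → $5.44.
tempeh only: max(886/330, 17/8) = 2.685 servings → $4.83.
spinach only: max(886/507, 17/3) = 5.667 servings → $2.83.
peanut butter + quinoa: the both-tight solution has a negative serving — not a feasible corner.
peanut butter + tempeh with both tight: 0.9249 servings and 2.009 servings → $3.99.
peanut butter + spinach: intersection lies outside the first quadrant.
quinoa + tempeh with both tight: 3.092 servings and 0.1925 servings → $5.29.
quinoa + spinach with both targets exact would need a negative amount; discard.
tempeh + spinach with both tight: 1.944 servings and 0.4821 servings → $3.74.
The minimum over all feasible corners is $2.83.

$2.83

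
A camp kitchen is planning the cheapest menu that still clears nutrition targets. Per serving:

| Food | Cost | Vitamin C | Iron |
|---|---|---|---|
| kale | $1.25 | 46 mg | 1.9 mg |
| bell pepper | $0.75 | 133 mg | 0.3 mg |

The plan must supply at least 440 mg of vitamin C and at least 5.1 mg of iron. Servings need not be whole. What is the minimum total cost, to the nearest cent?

A basic optimal solution has at most two foods positive. Try each food alone and each pair with both targets met exactly.
kale only: max(440/46, 5.1/1.9) = 9.565 servings → $11.96.
bell pepper only: max(440/133, 5.1/0.3) = 17 servings → $12.75.
kale + bell pepper with both tight: 2.287 servings and 2.517 servings → $4.75.
So the least-cost plan costs $4.75.

$4.75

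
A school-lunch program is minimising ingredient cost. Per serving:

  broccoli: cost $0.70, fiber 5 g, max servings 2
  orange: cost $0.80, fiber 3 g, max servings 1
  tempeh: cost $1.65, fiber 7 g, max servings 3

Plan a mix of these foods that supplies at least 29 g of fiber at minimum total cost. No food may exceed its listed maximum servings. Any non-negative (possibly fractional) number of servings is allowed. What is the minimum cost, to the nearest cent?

Cost per g of fiber: broccoli $0.1400, tempeh $0.2357, orange $0.2667.
Take 2 servings of broccoli: +10.0 g fiber for $1.40 (total $1.40, still need 19.0 g).
Take 2.714 servings of tempeh: +19.0 g fiber for $4.48 (total $5.88, still need 0.0 g).
Filling from the cheapest source first is optimal under one linear minimum: $5.88.

$5.88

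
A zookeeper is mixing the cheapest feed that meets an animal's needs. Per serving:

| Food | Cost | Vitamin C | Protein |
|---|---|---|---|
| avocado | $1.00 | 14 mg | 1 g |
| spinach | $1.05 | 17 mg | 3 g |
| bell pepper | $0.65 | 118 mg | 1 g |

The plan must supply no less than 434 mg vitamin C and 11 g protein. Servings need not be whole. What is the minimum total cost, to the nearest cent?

Two binding constraints pin down two serving amounts, so the optimal mix uses at most two foods. The candidates are each food alone (scaled to the tighter of vitamin C/protein) and each pair with both constraints tight.
avocado only: max(434/14, 11/1) = 31 servings → $31.00.
spinach only: max(434/17, 11/3) = 25.53 servings → $26.81.
bell pepper only: max(434/118, 11/1) = 11 servings → $7.15.
avocado + spinach: the both-tight solution has a negative serving — not a feasible corner.
avocado + bell pepper with both tight: 8.308 servings and 2.692 servings → $10.06.
spinach + bell pepper with both tight: 2.564 servings and 3.309 servings → $4.84.
The minimum over all feasible corners is $4.84.

$4.84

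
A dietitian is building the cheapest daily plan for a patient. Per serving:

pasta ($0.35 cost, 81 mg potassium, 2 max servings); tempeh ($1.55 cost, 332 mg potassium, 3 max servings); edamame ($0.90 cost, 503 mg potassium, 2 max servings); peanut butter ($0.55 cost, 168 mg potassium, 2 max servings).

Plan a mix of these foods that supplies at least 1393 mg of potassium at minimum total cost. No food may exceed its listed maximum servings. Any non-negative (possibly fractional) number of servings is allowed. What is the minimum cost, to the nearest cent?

Cost per mg of potassium: edamame $0.0018, peanut butter $0.0033, pasta $0.0043, tempeh $0.0047.
Take 2 servings of edamame: +1006.0 mg potassium for $1.80 (total $1.80, still need 387.0 mg).
Take 2 servings of peanut butter: +336.0 mg potassium for $1.10 (total $2.90, still need 51.0 mg).
Take 0.6296 servings of pasta: +51.0 mg potassium for $0.22 (total $3.12, still need 0.0 mg).
Filling from the cheapest source first is optimal under one linear minimum: $3.12.

$3.12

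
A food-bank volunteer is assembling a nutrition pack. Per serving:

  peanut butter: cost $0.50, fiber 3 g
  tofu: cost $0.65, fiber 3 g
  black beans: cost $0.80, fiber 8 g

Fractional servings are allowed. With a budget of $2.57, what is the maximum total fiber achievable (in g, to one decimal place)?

Fiber per dollar: black beans 10, peanut butter 6, tofu 4.615.
With no serving limits, spend the whole cost allowance on black beans: $2.57 / $0.80 × 8 g = 25.7 g.

25.7 g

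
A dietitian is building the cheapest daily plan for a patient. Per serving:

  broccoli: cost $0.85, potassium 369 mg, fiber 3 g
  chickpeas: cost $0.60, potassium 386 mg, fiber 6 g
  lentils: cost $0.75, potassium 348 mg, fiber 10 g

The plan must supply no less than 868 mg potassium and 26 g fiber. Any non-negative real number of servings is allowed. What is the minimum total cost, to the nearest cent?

$1.95

Minimising a linear cost over {potassium ≥ 868, fiber ≥ 26, servings ≥ 0} — the optimum is at a vertex, using one or two foods.
broccoli only: max(868/369, 26/3) = 8.667 servings → $7.37.
chickpeas only: max(868/386, 26/6) = 4.333 servings → $2.60.
lentils only: max(868/348, 26/10) = 2.6 servings → $1.95.
broccoli + chickpeas: intersection lies outside the first quadrant.
broccoli + lentils: the both-tight solution has a negative serving — not a feasible corner.
chickpeas + lentils with both targets exact would need a negative amount; discard.
So the least-cost plan costs $1.95.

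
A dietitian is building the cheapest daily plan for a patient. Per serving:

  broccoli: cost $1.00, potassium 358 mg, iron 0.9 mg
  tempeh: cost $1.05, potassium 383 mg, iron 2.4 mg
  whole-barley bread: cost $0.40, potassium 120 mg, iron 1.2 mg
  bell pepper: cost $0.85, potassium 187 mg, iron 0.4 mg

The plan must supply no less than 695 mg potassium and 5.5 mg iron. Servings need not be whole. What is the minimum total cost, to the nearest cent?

This is a tiny linear program; its minimum lies at a vertex of the feasible set. List the vertices and price them.
broccoli only: max(695/358, 5.5/0.9) = 6.111 servings → $6.11.
tempeh only: max(695/383, 5.5/2.4) = 2.292 servings → $2.41.
whole-barley bread only: max(695/120, 5.5/1.2) = 5.792 servings → $2.32.
bell pepper only: max(695/187, 5.5/0.4) = 13.75 servings → $11.69.
broccoli + tempeh: the both-tight solution has a negative serving — not a feasible corner.
broccoli + whole-barley bread with both tight: 0.541 servings and 4.178 servings → $2.21.
broccoli + bell pepper: the both-tight solution has a negative serving — not a feasible corner.
tempeh + whole-barley bread with both tight: 1.014 servings and 2.555 servings → $2.09.
tempeh + bell pepper: the both-tight solution has a negative serving — not a feasible corner.
whole-barley bread + bell pepper with both tight: 4.255 servings and 0.9864 servings → $2.54.
So the least-cost plan costs $2.09.

$2.09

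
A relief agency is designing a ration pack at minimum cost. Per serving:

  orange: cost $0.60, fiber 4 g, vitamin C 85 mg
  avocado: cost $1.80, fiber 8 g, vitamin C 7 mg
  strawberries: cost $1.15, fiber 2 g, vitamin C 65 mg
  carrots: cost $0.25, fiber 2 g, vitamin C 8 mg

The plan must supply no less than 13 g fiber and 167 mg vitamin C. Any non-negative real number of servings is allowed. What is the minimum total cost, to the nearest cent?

A basic optimal solution has at most two foods positive. Try each food alone and each pair with both targets met exactly.
orange only: max(13/4, 167/85) = 3.25 servings → $1.95.
avocado only: max(13/8, 167/7) = 23.86 servings → $42.94.
strawberries only: max(13/2, 167/65) = 6.5 servings → $7.47.
carrots only: max(13/2, 167/8) = 20.88 servings → $5.22.
orange + avocado with both tight: 1.91 servings and 0.6702 servings → $2.35.
orange + strawberries: the both-tight solution has a negative serving — not a feasible corner.
orange + carrots with both tight: 1.667 servings and 3.167 servings → $1.79.
avocado + strawberries with both tight: 1.01 servings and 2.46 servings → $4.65.
avocado + carrots: intersection lies outside the first quadrant.
strawberries + carrots with both tight: 2.018 servings and 4.482 servings → $3.44.
Cheapest feasible corner: $1.79.

$1.79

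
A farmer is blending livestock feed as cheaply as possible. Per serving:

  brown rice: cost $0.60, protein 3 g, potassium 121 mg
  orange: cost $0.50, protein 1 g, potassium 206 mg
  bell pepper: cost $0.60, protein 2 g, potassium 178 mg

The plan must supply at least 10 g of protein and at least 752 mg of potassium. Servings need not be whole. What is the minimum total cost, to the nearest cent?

At the optimum either one food covers both requirements or two foods hit both targets exactly; no other combination can be cheaper.
brown rice only: max(10/3, 752/121) = 6.215 servings → $3.73.
orange only: max(10/1, 752/206) = 10 servings → $5.00.
bell pepper only: max(10/2, 752/178) = 5 servings → $3.00.
brown rice + orange with both tight: 2.632 servings and 2.105 servings → $2.63.
brown rice + bell pepper with both tight: 0.9452 servings and 3.582 servings → $2.72.
orange + bell pepper: the both-tight solution has a negative serving — not a feasible corner.
So the least-cost plan costs $2.63.

$2.63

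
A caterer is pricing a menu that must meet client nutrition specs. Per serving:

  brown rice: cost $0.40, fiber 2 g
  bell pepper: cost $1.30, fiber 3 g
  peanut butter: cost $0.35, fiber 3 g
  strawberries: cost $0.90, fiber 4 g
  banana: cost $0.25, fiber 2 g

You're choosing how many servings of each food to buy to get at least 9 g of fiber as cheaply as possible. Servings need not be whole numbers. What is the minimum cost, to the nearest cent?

Cost per g of fiber: peanut butter $0.1167, banana $0.1250, brown rice $0.2000, strawberries $0.2250, bell pepper $0.4333.
With no serving limits, use only peanut butter: 9 g / 3 g = 3 servings × $0.35 = $1.05.

$1.05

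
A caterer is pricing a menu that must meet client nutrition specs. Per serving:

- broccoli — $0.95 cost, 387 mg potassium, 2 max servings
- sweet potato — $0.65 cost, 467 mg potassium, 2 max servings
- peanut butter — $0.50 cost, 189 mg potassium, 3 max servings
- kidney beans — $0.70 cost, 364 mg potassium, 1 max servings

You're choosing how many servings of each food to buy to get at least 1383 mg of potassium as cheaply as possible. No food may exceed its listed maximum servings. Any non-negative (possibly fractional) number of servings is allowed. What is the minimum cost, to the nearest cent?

$2.21

Cost per mg of potassium: sweet potato $0.0014, kidney beans $0.0019, broccoli $0.0025, peanut butter $0.0026.
Take 2 servings of sweet potato: +934.0 mg potassium for $1.30 (total $1.30, still need 449.0 mg).
Take 1 serving of kidney beans: +364.0 mg potassium for $0.70 (total $2.00, still need 85.0 mg).
Take 0.2196 servings of broccoli: +85.0 mg potassium for $0.21 (total $2.21, still need 0.0 mg).
Filling from the cheapest source first is optimal under one linear minimum: $2.21.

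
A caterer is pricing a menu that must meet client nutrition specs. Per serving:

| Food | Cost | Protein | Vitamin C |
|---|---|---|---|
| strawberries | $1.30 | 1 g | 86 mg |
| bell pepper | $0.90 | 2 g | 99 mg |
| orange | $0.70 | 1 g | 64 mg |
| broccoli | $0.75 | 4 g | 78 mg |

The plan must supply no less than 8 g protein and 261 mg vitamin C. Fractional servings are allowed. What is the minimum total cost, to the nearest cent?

$2.42

An LP optimum is at a vertex; with two nutrient constraints at most two foods are used. Check each candidate.
strawberries only: max(8/1, 261/86) = 8 servings → $10.40.
bell pepper only: max(8/2, 261/99) = 4 servings → $3.60.
orange only: max(8/1, 261/64) = 8 servings → $5.60.
broccoli only: max(8/4, 261/78) = 3.346 servings → $2.51.
strawberries + bell pepper: the both-tight solution has a negative serving — not a feasible corner.
strawberries + orange: the both-tight solution has a negative serving — not a feasible corner.
strawberries + broccoli with both tight: 1.579 servings and 1.605 servings → $3.26.
bell pepper + orange: intersection lies outside the first quadrant.
bell pepper + broccoli with both tight: 1.75 servings and 1.125 servings → $2.42.
orange + broccoli with both tight: 2.36 servings and 1.41 servings → $2.71.
So the least-cost plan costs $2.42.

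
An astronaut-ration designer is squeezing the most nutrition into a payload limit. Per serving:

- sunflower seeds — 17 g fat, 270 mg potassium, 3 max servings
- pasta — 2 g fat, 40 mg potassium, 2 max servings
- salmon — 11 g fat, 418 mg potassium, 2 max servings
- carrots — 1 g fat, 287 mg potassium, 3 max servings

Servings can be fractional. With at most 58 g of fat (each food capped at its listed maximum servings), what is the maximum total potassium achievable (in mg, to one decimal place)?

Potassium per g fat: carrots 287, salmon 38, pasta 20, sunflower seeds 15.88.
Take 3 servings of carrots: uses 3 g fat, +861.0 mg potassium (running total 861.0 mg).
Take 2 servings of salmon: uses 22 g fat, +836.0 mg potassium (running total 1697.0 mg).
Take 2 servings of pasta: uses 4 g fat, +80.0 mg potassium (running total 1777.0 mg).
Take 1.706 servings of sunflower seeds: uses 29 g fat, +460.6 mg potassium (running total 2237.6 mg).
Filling greedily by potassium-per-g fat is optimal for one linear limit, giving 2237.6 mg.

2237.6 mg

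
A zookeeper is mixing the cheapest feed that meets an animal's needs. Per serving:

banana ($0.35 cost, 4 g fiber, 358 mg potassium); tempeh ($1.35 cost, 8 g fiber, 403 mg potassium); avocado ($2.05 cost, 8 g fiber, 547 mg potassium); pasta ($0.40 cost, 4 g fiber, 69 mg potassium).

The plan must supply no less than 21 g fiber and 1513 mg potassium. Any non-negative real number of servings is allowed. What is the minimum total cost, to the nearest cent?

$1.84

An LP optimum is at a vertex; with two nutrient constraints at most two foods are used. Check each candidate.
banana only: max(21/4, 1513/358) = 5.25 servings → $1.84.
tempeh only: max(21/8, 1513/403) = 3.754 servings → $5.07.
avocado only: max(21/8, 1513/547) = 2.766 servings → $5.67.
pasta only: max(21/4, 1513/69) = 21.93 servings → $8.77.
banana + tempeh with both tight: 2.908 servings and 1.171 servings → $2.60.
banana + avocado with both tight: 0.9127 servings and 2.169 servings → $4.77.
banana + pasta with both tight: 3.982 servings and 1.268 servings → $1.90.
tempeh + avocado: the both-tight solution has a negative serving — not a feasible corner.
tempeh + pasta: the both-tight solution has a negative serving — not a feasible corner.
avocado + pasta with both targets exact would need a negative amount; discard.
The minimum over all feasible corners is $1.84.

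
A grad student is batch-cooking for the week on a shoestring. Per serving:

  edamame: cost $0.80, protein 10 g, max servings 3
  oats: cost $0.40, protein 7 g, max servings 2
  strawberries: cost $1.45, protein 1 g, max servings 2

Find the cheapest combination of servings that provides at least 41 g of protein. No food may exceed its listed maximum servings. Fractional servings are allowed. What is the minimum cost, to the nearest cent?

Cost per g of protein: oats $0.0571, edamame $0.0800, strawberries $1.4500.
Take 2 servings of oats: +14.0 g protein for $0.80 (total $0.80, still need 27.0 g).
Take 2.7 servings of edamame: +27.0 g protein for $2.16 (total $2.96, still need 0.0 g).
Greedy by cheapest-per-g is optimal for a single linear constraint, so the minimum cost is $2.96.

$2.96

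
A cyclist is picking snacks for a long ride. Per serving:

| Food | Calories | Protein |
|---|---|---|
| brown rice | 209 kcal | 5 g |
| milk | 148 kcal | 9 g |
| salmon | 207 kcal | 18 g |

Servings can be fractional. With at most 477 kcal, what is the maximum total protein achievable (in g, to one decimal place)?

Protein per kcal: salmon 0.08696, milk 0.06081, brown rice 0.02392.
With no serving limits, spend the whole calories allowance on salmon: 477 kcal / 207 kcal × 18 g = 41.5 g.

41.5 g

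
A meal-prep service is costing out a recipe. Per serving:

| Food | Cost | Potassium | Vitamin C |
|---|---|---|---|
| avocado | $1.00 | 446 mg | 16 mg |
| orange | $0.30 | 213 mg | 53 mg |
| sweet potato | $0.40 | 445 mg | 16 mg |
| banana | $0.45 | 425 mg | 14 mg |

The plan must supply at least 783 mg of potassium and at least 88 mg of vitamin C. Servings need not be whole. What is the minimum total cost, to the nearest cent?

$0.85

A basic optimal solution has at most two foods positive. Try each food alone and each pair with both targets met exactly.
avocado only: max(783/446, 88/16) = 5.5 servings → $5.50.
orange only: max(783/213, 88/53) = 3.676 servings → $1.10.
sweet potato only: max(783/445, 88/16) = 5.5 servings → $2.20.
banana only: max(783/425, 88/14) = 6.286 servings → $2.83.
avocado + orange with both tight: 1.125 servings and 1.321 servings → $1.52.
avocado + sweet potato with both targets exact would need a negative amount; discard.
avocado + banana: intersection lies outside the first quadrant.
orange + sweet potato with both tight: 1.32 servings and 1.128 servings → $0.85.
orange + banana with both tight: 1.353 servings and 1.164 servings → $0.93.
sweet potato + banana: intersection lies outside the first quadrant.
Cheapest feasible corner: $0.85.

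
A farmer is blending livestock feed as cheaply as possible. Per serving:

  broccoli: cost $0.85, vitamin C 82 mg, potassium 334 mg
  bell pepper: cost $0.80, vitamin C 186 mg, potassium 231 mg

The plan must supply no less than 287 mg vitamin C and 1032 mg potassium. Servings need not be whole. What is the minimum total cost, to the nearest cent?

An LP optimum is at a vertex; with two nutrient constraints at most two foods are used. Check each candidate.
broccoli only: max(287/82, 1032/334) = 3.5 servings → $2.98.
bell pepper only: max(287/186, 1032/231) = 4.468 servings → $3.57.
broccoli + bell pepper with both tight: 2.91 servings and 0.2602 servings → $2.68.
Cheapest feasible corner: $2.68.

$2.68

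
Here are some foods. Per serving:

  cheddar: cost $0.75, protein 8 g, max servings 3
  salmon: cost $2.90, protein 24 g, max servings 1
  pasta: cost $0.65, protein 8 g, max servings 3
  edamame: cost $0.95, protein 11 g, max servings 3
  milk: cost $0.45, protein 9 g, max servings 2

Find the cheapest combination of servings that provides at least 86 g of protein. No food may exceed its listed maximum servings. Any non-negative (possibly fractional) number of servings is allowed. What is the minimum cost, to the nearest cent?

Cost per g of protein: milk $0.0500, pasta $0.0813, edamame $0.0864, cheddar $0.0938, salmon $0.1208.
Take 2 servings of milk: +18.0 g protein for $0.90 (total $0.90, still need 68.0 g).
Take 3 servings of pasta: +24.0 g protein for $1.95 (total $2.85, still need 44.0 g).
Take 3 servings of edamame: +33.0 g protein for $2.85 (total $5.70, still need 11.0 g).
Take 1.375 servings of cheddar: +11.0 g protein for $1.03 (total $6.73, still need 0.0 g).
Filling from the cheapest source first is optimal under one linear minimum: $6.73.

$6.73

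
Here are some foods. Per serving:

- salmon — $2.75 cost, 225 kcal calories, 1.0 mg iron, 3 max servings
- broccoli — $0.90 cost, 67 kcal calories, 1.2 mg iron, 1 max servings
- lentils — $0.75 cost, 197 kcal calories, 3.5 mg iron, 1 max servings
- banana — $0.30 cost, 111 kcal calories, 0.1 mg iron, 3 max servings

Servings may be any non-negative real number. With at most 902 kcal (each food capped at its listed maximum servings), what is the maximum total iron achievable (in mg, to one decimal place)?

Iron per kcal: broccoli 0.01791, lentils 0.01777, salmon 0.004444, banana 0.0009009.
Take 1 serving of broccoli: uses 67 kcal, +1.2 mg iron (running total 1.2 mg).
Take 1 serving of lentils: uses 197 kcal, +3.5 mg iron (running total 4.7 mg).
Take 2.836 servings of salmon: uses 638 kcal, +2.8 mg iron (running total 7.5 mg).
Filling greedily by iron-per-kcal is optimal for one linear limit, giving 7.5 mg.

7.5 mg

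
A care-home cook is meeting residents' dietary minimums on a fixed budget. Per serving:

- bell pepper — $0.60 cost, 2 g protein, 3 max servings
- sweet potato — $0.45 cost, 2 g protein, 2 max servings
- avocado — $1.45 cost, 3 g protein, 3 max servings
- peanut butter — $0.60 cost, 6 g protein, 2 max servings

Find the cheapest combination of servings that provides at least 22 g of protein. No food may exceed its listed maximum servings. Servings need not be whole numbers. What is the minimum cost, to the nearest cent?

$3.90

Cost per g of protein: peanut butter $0.1000, sweet potato $0.2250, bell pepper $0.3000, avocado $0.4833.
Take 2 servings of peanut butter: +12.0 g protein for $1.20 (total $1.20, still need 10.0 g).
Take 2 servings of sweet potato: +4.0 g protein for $0.90 (total $2.10, still need 6.0 g).
Take 3 servings of bell pepper: +6.0 g protein for $1.80 (total $3.90, still need 0.0 g).
Greedy by cheapest-per-g is optimal for a single linear constraint, so the minimum cost is $3.90.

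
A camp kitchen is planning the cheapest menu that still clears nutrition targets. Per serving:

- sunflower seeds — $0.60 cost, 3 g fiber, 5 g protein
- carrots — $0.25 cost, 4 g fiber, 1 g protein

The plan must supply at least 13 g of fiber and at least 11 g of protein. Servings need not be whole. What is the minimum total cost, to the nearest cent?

$1.56

sunflower seeds only: max(13/3, 11/5) = 4.333 servings → $2.60.
carrots only: max(13/4, 11/1) = 11 servings → $2.75.
sunflower seeds + carrots with both tight: 1.824 servings and 1.882 servings → $1.56.
Cheapest feasible corner: $1.56.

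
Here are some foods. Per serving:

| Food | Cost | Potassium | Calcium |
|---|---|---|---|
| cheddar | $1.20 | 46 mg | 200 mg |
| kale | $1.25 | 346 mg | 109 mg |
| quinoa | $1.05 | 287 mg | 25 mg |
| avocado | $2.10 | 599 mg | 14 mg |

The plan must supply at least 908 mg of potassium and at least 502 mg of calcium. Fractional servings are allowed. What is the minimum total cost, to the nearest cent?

$4.48

Two binding constraints pin down two serving amounts, so the optimal mix uses at most two foods. The candidates are each food alone (scaled to the tighter of potassium/calcium) and each pair with both constraints tight.
cheddar only: max(908/46, 502/200) = 19.74 servings → $23.69.
kale only: max(908/346, 502/109) = 4.606 servings → $5.76.
quinoa only: max(908/287, 502/25) = 20.08 servings → $21.08.
avocado only: max(908/599, 502/14) = 35.86 servings → $75.30.
cheddar + kale with both tight: 1.164 servings and 2.47 servings → $4.48.
cheddar + quinoa with both tight: 2.158 servings and 2.818 servings → $5.55.
cheddar + avocado with both tight: 2.417 servings and 1.33 servings → $5.69.
kale + quinoa: the both-tight solution has a negative serving — not a feasible corner.
kale + avocado with both targets exact would need a negative amount; discard.
quinoa + avocado: intersection lies outside the first quadrant.
Cheapest feasible corner: $4.48.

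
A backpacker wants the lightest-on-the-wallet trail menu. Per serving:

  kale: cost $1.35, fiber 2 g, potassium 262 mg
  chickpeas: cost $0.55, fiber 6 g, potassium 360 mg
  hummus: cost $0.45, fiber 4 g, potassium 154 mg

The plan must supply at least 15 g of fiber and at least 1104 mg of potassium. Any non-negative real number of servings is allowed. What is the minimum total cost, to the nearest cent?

An LP optimum is at a vertex; with two nutrient constraints at most two foods are used. Check each candidate.
kale only: max(15/2, 1104/262) = 7.5 servings → $10.12.
chickpeas only: max(15/6, 1104/360) = 3.067 servings → $1.69.
hummus only: max(15/4, 1104/154) = 7.169 servings → $3.23.
kale + chickpeas with both tight: 1.437 servings and 2.021 servings → $3.05.
kale + hummus with both tight: 2.846 servings and 2.327 servings → $4.89.
chickpeas + hummus with both targets exact would need a negative amount; discard.
So the least-cost plan costs $1.69.

$1.69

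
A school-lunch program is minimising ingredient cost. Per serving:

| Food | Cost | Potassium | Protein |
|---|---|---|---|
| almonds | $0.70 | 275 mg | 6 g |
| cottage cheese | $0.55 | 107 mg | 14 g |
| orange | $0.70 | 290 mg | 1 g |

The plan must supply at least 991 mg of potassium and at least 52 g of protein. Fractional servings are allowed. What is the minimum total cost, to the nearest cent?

Two binding constraints pin down two serving amounts, so the optimal mix uses at most two foods. The candidates are each food alone (scaled to the tighter of potassium/protein) and each pair with both constraints tight.
almonds only: max(991/275, 52/6) = 8.667 servings → $6.07.
cottage cheese only: max(991/107, 52/14) = 9.262 servings → $5.09.
orange only: max(991/290, 52/1) = 52 servings → $36.40.
almonds + cottage cheese with both tight: 2.59 servings and 2.604 servings → $3.25.
almonds + orange with both targets exact would need a negative amount; discard.
cottage cheese + orange with both tight: 3.564 servings and 2.102 servings → $3.43.
So the least-cost plan costs $3.25.

$3.25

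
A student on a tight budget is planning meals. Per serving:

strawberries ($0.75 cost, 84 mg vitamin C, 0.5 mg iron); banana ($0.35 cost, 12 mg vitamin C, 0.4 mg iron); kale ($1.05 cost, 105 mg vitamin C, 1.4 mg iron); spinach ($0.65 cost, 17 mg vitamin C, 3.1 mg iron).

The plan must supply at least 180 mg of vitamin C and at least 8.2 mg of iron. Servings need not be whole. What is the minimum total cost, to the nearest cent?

This is a tiny linear program; its minimum lies at a vertex of the feasible set. List the vertices and price them.
strawberries only: max(180/84, 8.2/0.5) = 16.4 servings → $12.30.
banana only: max(180/12, 8.2/0.4) = 20.5 servings → $7.17.
kale only: max(180/105, 8.2/1.4) = 5.857 servings → $6.15.
spinach only: max(180/17, 8.2/3.1) = 10.59 servings → $6.88.
strawberries + banana: intersection lies outside the first quadrant.
strawberries + kale: the both-tight solution has a negative serving — not a feasible corner.
strawberries + spinach with both tight: 1.662 servings and 2.377 servings → $2.79.
banana + kale: intersection lies outside the first quadrant.
banana + spinach with both tight: 13.77 servings and 0.8684 servings → $5.38.
kale + spinach with both tight: 1.387 servings and 2.019 servings → $2.77.
Cheapest feasible corner: $2.77.

$2.77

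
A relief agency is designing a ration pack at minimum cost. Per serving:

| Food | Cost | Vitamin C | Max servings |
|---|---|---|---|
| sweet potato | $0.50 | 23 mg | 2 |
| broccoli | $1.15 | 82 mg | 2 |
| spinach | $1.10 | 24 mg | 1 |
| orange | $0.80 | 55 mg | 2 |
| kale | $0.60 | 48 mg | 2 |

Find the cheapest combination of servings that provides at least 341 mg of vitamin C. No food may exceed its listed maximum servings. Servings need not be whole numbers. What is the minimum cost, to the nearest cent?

Cost per mg of vitamin C: kale $0.0125, broccoli $0.0140, orange $0.0145, sweet potato $0.0217, spinach $0.0458.
Take 2 servings of kale: +96.0 mg vitamin C for $1.20 (total $1.20, still need 245.0 mg).
Take 2 servings of broccoli: +164.0 mg vitamin C for $2.30 (total $3.50, still need 81.0 mg).
Take 1.473 servings of orange: +81.0 mg vitamin C for $1.18 (total $4.68, still need 0.0 mg).
Filling from the cheapest source first is optimal under one linear minimum: $4.68.

$4.68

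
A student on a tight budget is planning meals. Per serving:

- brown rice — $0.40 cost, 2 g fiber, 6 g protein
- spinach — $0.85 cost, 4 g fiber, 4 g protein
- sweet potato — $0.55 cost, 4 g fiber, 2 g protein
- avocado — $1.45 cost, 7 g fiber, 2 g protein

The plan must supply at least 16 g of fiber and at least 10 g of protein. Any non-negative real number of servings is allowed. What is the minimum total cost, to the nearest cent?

$2.25

The cheapest plan sits at a corner of the feasible region — with two constraints it uses at most two foods.
brown rice only: max(16/2, 10/6) = 8 servings → $3.20.
spinach only: max(16/4, 10/4) = 4 servings → $3.40.
sweet potato only: max(16/4, 10/2) = 5 servings → $2.75.
avocado only: max(16/7, 10/2) = 5 servings → $7.25.
brown rice + spinach: intersection lies outside the first quadrant.
brown rice + sweet potato with both tight: 0.4 servings and 3.8 servings → $2.25.
brown rice + avocado with both tight: 1 serving and 2 servings → $3.30.
spinach + sweet potato with both tight: 1 serving and 3 servings → $2.50.
spinach + avocado with both tight: 1.9 servings and 1.2 servings → $3.35.
sweet potato + avocado with both targets exact would need a negative amount; discard.
So the least-cost plan costs $2.25.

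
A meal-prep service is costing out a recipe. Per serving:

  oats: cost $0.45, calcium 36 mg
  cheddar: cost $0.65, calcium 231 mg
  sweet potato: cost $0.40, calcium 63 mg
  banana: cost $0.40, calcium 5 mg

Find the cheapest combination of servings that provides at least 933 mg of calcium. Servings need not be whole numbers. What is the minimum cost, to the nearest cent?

Cost per mg of calcium: cheddar $0.0028, sweet potato $0.0063, oats $0.0125, banana $0.0800.
With no serving limits, use only cheddar: 933 mg / 231 mg = 4.039 servings × $0.65 = $2.63.

$2.63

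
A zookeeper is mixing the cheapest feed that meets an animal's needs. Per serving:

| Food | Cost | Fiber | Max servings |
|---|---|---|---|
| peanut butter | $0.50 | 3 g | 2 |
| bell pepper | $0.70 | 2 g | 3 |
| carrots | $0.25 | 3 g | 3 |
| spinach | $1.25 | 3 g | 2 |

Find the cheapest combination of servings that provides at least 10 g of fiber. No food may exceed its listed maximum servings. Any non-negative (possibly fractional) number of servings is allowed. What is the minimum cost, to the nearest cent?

$0.92

Cost per g of fiber: carrots $0.0833, peanut butter $0.1667, bell pepper $0.3500, spinach $0.4167.
Take 3 servings of carrots: +9.0 g fiber for $0.75 (total $0.75, still need 1.0 g).
Take 0.3333 servings of peanut butter: +1.0 g fiber for $0.17 (total $0.92, still need 0.0 g).
Filling from the cheapest source first is optimal under one linear minimum: $0.92.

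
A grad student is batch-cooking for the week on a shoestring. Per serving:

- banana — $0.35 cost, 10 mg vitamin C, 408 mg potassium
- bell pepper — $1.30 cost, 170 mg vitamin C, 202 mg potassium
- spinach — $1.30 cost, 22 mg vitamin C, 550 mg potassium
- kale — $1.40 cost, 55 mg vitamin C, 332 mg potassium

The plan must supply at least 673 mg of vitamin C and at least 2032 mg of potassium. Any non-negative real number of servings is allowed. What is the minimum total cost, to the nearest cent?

$6.00

Minimising a linear cost over {vitamin C ≥ 673, potassium ≥ 2032, servings ≥ 0} — the optimum is at a vertex, using one or two foods.
banana only: max(673/10, 2032/408) = 67.3 servings → $23.55.
bell pepper only: max(673/170, 2032/202) = 10.06 servings → $13.08.
spinach only: max(673/22, 2032/550) = 30.59 servings → $39.77.
kale only: max(673/55, 2032/332) = 12.24 servings → $17.13.
banana + bell pepper with both tight: 3.111 servings and 3.776 servings → $6.00.
banana + spinach: intersection lies outside the first quadrant.
banana + kale with both targets exact would need a negative amount; discard.
bell pepper + spinach with both tight: 3.654 servings and 2.352 servings → $7.81.
bell pepper + kale with both tight: 2.464 servings and 4.622 servings → $9.67.
spinach + kale: intersection lies outside the first quadrant.
Cheapest feasible corner: $6.00.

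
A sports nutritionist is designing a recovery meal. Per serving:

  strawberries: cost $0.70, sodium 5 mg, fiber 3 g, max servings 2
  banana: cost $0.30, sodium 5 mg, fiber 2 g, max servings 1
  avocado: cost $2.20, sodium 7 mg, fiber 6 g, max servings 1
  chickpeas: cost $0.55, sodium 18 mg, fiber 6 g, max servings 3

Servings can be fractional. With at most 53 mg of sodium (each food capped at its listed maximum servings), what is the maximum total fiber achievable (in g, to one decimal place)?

24.3 g

Fiber per mg sodium: avocado 0.8571, strawberries 0.6, banana 0.4, chickpeas 0.3333.
Take 1 serving of avocado: uses 7 mg sodium, +6.0 g fiber (running total 6.0 g).
Take 2 servings of strawberries: uses 10 mg sodium, +6.0 g fiber (running total 12.0 g).
Take 1 serving of banana: uses 5 mg sodium, +2.0 g fiber (running total 14.0 g).
Take 1.722 servings of chickpeas: uses 31 mg sodium, +10.3 g fiber (running total 24.3 g).
Filling greedily by fiber-per-mg sodium is optimal for one linear limit, giving 24.3 g.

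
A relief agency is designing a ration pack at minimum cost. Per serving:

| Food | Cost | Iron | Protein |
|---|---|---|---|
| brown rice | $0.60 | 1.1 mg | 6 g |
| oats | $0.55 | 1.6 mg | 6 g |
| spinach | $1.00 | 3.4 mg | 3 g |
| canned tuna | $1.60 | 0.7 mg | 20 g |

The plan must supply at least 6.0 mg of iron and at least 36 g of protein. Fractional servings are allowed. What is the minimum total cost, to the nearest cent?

$3.12

Minimising a linear cost over {iron ≥ 6.0, protein ≥ 36, servings ≥ 0} — the optimum is at a vertex, using one or two foods.
brown rice only: max(6.0/1.1, 36/6) = 6 servings → $3.60.
oats only: max(6.0/1.6, 36/6) = 6 servings → $3.30.
spinach only: max(6.0/3.4, 36/3) = 12 servings → $12.00.
canned tuna only: max(6.0/0.7, 36/20) = 8.571 servings → $13.71.
brown rice + oats: intersection lies outside the first quadrant.
brown rice + spinach: intersection lies outside the first quadrant.
brown rice + canned tuna with both tight: 5.326 servings and 0.2022 servings → $3.52.
oats + spinach with both targets exact would need a negative amount; discard.
oats + canned tuna with both tight: 3.41 servings and 0.777 servings → $3.12.
spinach + canned tuna with both tight: 1.439 servings and 1.584 servings → $3.97.
So the least-cost plan costs $3.12.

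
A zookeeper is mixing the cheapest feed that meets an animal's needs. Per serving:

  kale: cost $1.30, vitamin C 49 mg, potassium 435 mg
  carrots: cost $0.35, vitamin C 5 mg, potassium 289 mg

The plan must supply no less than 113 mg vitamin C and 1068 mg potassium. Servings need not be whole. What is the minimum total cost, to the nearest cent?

Compare the cost at each extreme point of the feasible region.
kale only: max(113/49, 1068/435) = 2.455 servings → $3.19.
carrots only: max(113/5, 1068/289) = 22.6 servings → $7.91.
kale + carrots with both tight: 2.279 servings and 0.2651 servings → $3.06.
The minimum over all feasible corners is $3.06.

$3.06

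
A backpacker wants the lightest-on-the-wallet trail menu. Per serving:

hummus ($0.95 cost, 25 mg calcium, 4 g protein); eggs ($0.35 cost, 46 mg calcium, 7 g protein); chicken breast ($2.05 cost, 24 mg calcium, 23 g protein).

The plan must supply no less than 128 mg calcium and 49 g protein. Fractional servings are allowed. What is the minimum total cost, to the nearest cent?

hummus only: max(128/25, 49/4) = 12.25 servings → $11.64.
eggs only: max(128/46, 49/7) = 7 servings → $2.45.
chicken breast only: max(128/24, 49/23) = 5.333 servings → $10.93.
hummus + eggs: intersection lies outside the first quadrant.
hummus + chicken breast with both tight: 3.691 servings and 1.489 servings → $6.56.
eggs + chicken breast with both tight: 1.987 servings and 1.526 servings → $3.82.
So the least-cost plan costs $2.45.

$2.45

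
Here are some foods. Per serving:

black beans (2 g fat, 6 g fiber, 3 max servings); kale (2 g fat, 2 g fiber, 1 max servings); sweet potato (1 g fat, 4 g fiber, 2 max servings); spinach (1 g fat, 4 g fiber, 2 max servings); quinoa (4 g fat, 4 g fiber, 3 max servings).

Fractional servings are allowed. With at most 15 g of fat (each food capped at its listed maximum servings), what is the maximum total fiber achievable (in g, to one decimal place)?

39.0 g

Fiber per g fat: sweet potato 4, spinach 4, black beans 3, kale 1, quinoa 1.
Take 2 servings of sweet potato: uses 2 g fat, +8.0 g fiber (running total 8.0 g).
Take 2 servings of spinach: uses 2 g fat, +8.0 g fiber (running total 16.0 g).
Take 3 servings of black beans: uses 6 g fat, +18.0 g fiber (running total 34.0 g).
Take 1 serving of kale: uses 2 g fat, +2.0 g fiber (running total 36.0 g).
Take 0.75 servings of quinoa: uses 3 g fat, +3.0 g fiber (running total 39.0 g).
Filling greedily by fiber-per-g fat is optimal for one linear limit, giving 39.0 g.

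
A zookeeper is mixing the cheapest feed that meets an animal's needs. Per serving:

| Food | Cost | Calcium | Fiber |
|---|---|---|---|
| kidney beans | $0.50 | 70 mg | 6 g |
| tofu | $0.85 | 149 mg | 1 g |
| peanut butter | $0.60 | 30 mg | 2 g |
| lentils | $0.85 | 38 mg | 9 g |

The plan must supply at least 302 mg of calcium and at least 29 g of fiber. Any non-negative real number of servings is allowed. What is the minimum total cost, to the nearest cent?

At the optimum either one food covers both requirements or two foods hit both targets exactly; no other combination can be cheaper.
kidney beans only: max(302/70, 29/6) = 4.833 servings → $2.42.
tofu only: max(302/149, 29/1) = 29 servings → $24.65.
peanut butter only: max(302/30, 29/2) = 14.5 servings → $8.70.
lentils only: max(302/38, 29/9) = 7.947 servings → $6.76.
kidney beans + tofu: intersection lies outside the first quadrant.
kidney beans + peanut butter: the both-tight solution has a negative serving — not a feasible corner.
kidney beans + lentils with both tight: 4.02 servings and 0.5423 servings → $2.47.
tofu + peanut butter: intersection lies outside the first quadrant.
tofu + lentils with both tight: 1.24 servings and 3.084 servings → $3.68.
peanut butter + lentils with both tight: 8.33 servings and 1.371 servings → $6.16.
So the least-cost plan costs $2.42.

$2.42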